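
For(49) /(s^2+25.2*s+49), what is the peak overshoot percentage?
Standard form: ωn²/(s²+2ζωn·s+ωn²) → ωn = 7, ζ = 1.8.
ζ ≥ 1, so the response is non-oscillatory: peak overshoot = 0%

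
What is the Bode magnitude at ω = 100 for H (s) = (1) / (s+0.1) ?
Substitute s = j*100: H(j100) = 9.99999e-06 - 0.00999999j.
|H(j100)| = sqrt(Re² + Im²) = 0.01.
20*log₁₀(0.01) = -40.00 dB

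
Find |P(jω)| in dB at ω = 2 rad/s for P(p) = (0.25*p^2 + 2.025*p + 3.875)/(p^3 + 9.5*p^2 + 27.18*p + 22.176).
Substitute p = j*2: P(j2) = 0.0592853 - 0.0822505j.
|P(j2)| = sqrt(Re² + Im²) = 0.1014.
20*log₁₀(0.1014) = -19.88 dB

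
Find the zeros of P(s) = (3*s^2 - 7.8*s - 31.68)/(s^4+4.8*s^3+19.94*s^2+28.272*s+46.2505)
Set numerator = 0: 3*s^2 - 7.8*s - 31.68 = 3*(s - 4.8)(s + 2.2) = 0 → Zeros: -2.2, 4.8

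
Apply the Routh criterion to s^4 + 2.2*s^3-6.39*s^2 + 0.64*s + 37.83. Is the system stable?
Routh array:
s^4: [1, -6.39, 37.83]; s^3: [2.2, 0.64]; s^2: [-6.68091, 37.83]; s^1: [13.0973]; s^0: [37.83]
First column: [1, 2.2, -6.68091, 13.0973, 37.83]. Sign changes = 2.
No, unstable (2 RHP root(s))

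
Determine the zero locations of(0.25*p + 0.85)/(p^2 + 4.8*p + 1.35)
Set numerator = 0: 0.25*p + 0.85 = 0 → Zeros: -3.4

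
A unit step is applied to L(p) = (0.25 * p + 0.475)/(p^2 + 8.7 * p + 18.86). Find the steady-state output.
FVT: lim_{t→∞} y(t) = lim_{p→0} p*Y(p) where Y(p) = L(p)/p.
= lim_{p→0} L(p) = L(0) = num(0)/den(0) = 0.475/18.86 = 0.02519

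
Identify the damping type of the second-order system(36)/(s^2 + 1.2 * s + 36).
Standard form: ωn²/(s²+2ζωn·s+ωn²) gives ωn=6, ζ=0.1.
Underdamped (ζ = 0.1 < 1)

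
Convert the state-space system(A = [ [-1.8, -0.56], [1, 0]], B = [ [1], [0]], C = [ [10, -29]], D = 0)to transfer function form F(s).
F(s) = C(sI - A)⁻¹B + D.
Characteristic polynomial det(sI - A) = s^2 + 1.8*s + 0.56.
Numerator from C·adj(sI-A)·B + D·det(sI-A) = 10*s - 29.
F(s) = (10*s - 29)/(s^2 + 1.8*s + 0.56)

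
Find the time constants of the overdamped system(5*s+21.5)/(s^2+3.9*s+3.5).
Overdamped: real poles at -1.4, -2.5. τ = -1/pole → τ₁ = 0.7143, τ₂ = 0.4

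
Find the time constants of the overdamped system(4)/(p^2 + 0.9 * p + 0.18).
Overdamped: real poles at -0.6, -0.3. τ = -1/pole → τ₁ = 1.667, τ₂ = 3.333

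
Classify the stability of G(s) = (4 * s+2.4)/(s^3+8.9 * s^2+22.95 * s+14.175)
Denominator: s^3 + 8.9*s^2 + 22.95*s + 14.175 = (s + 3.5)(s + 4.5)(s + 0.9). Poles: -0.9, -3.5, -4.5. Stable (all poles in LHP)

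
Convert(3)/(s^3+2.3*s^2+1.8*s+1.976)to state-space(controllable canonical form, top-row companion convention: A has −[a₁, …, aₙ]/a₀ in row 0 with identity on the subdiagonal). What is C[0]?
Reachable canonical form: C = numerator coefficients (right-aligned, zero-padded to length n).
num = 3, C = [[0, 0, 3]].
C[0] = 0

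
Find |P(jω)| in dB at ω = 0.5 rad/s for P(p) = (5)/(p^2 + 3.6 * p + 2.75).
Substitute p = j*0.5: P(j0.5) = 1.31718 - 0.948367j.
|P(j0.5)| = sqrt(Re² + Im²) = 1.623.
20*log₁₀(1.623) = 4.21 dB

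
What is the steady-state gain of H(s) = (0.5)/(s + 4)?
DC gain = H(0) = num(0)/den(0) = 0.5/4 = 0.125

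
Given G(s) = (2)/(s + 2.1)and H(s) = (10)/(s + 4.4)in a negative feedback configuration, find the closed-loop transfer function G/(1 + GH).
Closed-loop T = G/(1+GH).
Numerator: G_num * H_den = 2*s + 8.8.
Denominator: G_den * H_den + G_num * H_num = (s^2 + 6.5*s + 9.24) + (20) = s^2 + 6.5*s + 29.24.
T(s) = (2*s + 8.8)/(s^2 + 6.5*s + 29.24)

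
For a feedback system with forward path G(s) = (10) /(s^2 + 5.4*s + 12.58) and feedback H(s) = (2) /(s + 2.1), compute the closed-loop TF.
Closed-loop T = G/(1+GH).
Numerator: G_num * H_den = 10*s + 21.
Denominator: G_den * H_den + G_num * H_num = (s^3 + 7.5*s^2 + 23.92*s + 26.418) + (20) = s^3 + 7.5*s^2 + 23.92*s + 46.418.
T(s) = (10*s + 21)/(s^3 + 7.5*s^2 + 23.92*s + 46.418)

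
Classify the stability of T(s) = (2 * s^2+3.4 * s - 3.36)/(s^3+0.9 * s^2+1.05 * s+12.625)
Denominator: s^3 + 0.9*s^2 + 1.05*s + 12.625 = (s + 2.5)(s^2 - 1.6*s + 5.05). Poles: -2.5, 0.8 + 2.1j, 0.8 - 2.1j. Unstable (2 pole(s) in RHP)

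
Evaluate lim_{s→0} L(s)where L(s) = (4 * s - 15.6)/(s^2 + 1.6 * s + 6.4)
DC gain = L(0) = num(0)/den(0) = -15.6/6.4 = -2.438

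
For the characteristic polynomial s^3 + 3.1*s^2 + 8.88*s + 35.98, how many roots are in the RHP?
s^3 + 3.1*s^2 + 8.88*s + 35.98 = (s + 3.5)(s^2 - 0.4*s + 10.28). Poles: -3.5, 0.2 + 3.2j, 0.2 - 3.2j. RHP poles (Re>0): 2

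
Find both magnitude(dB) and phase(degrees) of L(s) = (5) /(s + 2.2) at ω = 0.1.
Substitute s = j*0.1: L(j0.1) = 2.26804 - 0.103093j.
|L| = 20*log₁₀(sqrt(Re²+Im²)) = 7.12 dB.
∠L = atan2(Im, Re) = -2.60°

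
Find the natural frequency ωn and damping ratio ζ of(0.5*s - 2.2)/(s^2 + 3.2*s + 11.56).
Underdamped: complex pole -1.6 + 3j. ωn = |pole| = 3.4, ζ = -Re(pole)/ωn = 0.4706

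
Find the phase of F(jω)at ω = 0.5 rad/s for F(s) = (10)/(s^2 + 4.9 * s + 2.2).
Substitute s = j*0.5: F(j0.5) = 1.98878 - 2.49873j.
∠F(j0.5) = atan2(Im, Re) = atan2(-2.49873, 1.98878) = -51.48°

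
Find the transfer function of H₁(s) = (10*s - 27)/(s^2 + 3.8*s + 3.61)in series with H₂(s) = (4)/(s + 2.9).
Series: H = H₁ · H₂ = (n₁·n₂)/(d₁·d₂).
Num: n₁·n₂ = 40*s - 108. Den: d₁·d₂ = s^3 + 6.7*s^2 + 14.63*s + 10.469.
H(s) = (40*s - 108)/(s^3 + 6.7*s^2 + 14.63*s + 10.469)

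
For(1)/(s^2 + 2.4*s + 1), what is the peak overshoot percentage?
Standard form: ωn²/(s²+2ζωn·s+ωn²) → ωn = 1, ζ = 1.2.
ζ ≥ 1, so the response is non-oscillatory: peak overshoot = 0%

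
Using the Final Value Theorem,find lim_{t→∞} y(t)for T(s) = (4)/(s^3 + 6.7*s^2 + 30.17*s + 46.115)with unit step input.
FVT: lim_{t→∞} y(t) = lim_{s→0} s*Y(s) where Y(s) = T(s)/s.
= lim_{s→0} T(s) = T(0) = num(0)/den(0) = 4/46.115 = 0.08674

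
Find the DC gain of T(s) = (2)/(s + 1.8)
DC gain = T(0) = num(0)/den(0) = 2/1.8 = 1.111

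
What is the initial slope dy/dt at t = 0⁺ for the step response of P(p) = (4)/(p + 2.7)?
IVT: y'(0⁺) = lim_{p→∞} p²·Y(p) = lim_{p→∞} p·P(p).
deg(num) = 0, deg(den) = 1, relative degree = 1, so p·P(p) → (leading num)/(leading den) = 4/1 = 4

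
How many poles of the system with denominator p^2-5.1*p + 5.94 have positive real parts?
p^2 - 5.1*p + 5.94 = (p - 1.8)(p - 3.3). Poles: 1.8, 3.3. RHP poles (Re>0): 2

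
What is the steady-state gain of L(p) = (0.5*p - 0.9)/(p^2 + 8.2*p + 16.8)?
DC gain = L(0) = num(0)/den(0) = -0.9/16.8 = -0.05357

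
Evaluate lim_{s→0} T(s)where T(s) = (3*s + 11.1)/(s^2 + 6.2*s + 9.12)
DC gain = T(0) = num(0)/den(0) = 11.1/9.12 = 1.217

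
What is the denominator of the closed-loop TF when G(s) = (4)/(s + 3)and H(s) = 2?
Characteristic poly = G_den * H_den + G_num * H_num = (s + 3) + (8) = s + 11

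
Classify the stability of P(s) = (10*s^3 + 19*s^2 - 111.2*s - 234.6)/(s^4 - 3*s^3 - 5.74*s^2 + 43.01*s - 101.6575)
Denominator: s^4 - 3*s^3 - 5.74*s^2 + 43.01*s - 101.6575 = (s - 3.5)(s + 3.7)(s^2 - 3.2*s + 7.85). Poles: -3.7, 1.6 + 2.3j, 1.6 - 2.3j, 3.5. Unstable (3 pole(s) in RHP)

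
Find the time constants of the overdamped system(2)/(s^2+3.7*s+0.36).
Overdamped: real poles at -0.1, -3.6. τ = -1/pole → τ₁ = 10, τ₂ = 0.2778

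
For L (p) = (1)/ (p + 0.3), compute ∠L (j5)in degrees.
Substitute p = j*5: L(j5) = 0.011957 - 0.199283j.
∠L(j5) = atan2(Im, Re) = atan2(-0.199283, 0.011957) = -86.57°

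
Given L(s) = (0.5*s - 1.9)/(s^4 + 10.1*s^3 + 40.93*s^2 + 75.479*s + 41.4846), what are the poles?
Set denominator = 0: s^4 + 10.1*s^3 + 40.93*s^2 + 75.479*s + 41.4846 = (s + 3.8)(s + 0.9)(s^2 + 5.4*s + 12.13) = 0 → Poles: -0.9, -2.7 + 2.2j, -2.7 - 2.2j, -3.8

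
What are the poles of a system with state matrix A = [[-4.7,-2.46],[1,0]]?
Eigenvalues solve det(λI - A) = 0.
Characteristic polynomial: λ^2 + 4.7*λ + 2.46 = 0.
Factor: (λ + 0.6)(λ + 4.1) = 0.
Roots: -0.6, -4.1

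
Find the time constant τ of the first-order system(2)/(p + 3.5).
First-order system: τ = -1/pole. Pole = -3.5. τ = -1/(-3.5) = 0.2857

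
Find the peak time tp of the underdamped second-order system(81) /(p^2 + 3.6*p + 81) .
Standard form: ωn²/(p²+2ζωn·p+ωn²) → ωn = 9, ζ = 0.2.
ωd = ωn·√(1-ζ²) = 9·√(1-0.2²) = 8.818.
tp = π/ωd = π/8.818 = 0.3563 s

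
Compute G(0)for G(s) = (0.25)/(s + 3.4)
DC gain = G(0) = num(0)/den(0) = 0.25/3.4 = 0.07353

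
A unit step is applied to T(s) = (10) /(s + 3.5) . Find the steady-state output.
FVT: lim_{t→∞} y(t) = lim_{s→0} s*Y(s) where Y(s) = T(s)/s.
= lim_{s→0} T(s) = T(0) = num(0)/den(0) = 10/3.5 = 2.857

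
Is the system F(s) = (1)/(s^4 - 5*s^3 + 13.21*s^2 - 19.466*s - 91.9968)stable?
Denominator: s^4 - 5*s^3 + 13.21*s^2 - 19.466*s - 91.9968 = (s - 4.2)(s + 1.6)(s^2 - 2.4*s + 13.69). Poles: -1.6, 1.2 + 3.5j, 1.2 - 3.5j, 4.2. All Re(p)<0: No (unstable)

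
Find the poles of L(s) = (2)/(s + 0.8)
Set denominator = 0: s + 0.8 = 0 → Poles: -0.8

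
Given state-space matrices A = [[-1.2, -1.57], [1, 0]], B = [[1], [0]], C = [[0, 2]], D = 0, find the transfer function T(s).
T(s) = C(sI - A)⁻¹B + D.
Characteristic polynomial det(sI - A) = s^2 + 1.2*s + 1.57.
Numerator from C·adj(sI-A)·B + D·det(sI-A) = 2.
T(s) = (2)/(s^2 + 1.2*s + 1.57)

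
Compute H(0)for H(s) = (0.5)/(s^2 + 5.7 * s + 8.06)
DC gain = H(0) = num(0)/den(0) = 0.5/8.06 = 0.06203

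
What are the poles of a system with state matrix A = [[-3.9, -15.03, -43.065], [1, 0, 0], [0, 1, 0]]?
Eigenvalues solve det(λI - A) = 0.
Characteristic polynomial: λ^3 + 3.9*λ^2 + 15.03*λ + 43.065 = 0.
Factor: (λ + 3.3)(λ^2 + 0.6*λ + 13.05) = 0.
Roots: -0.3 + 3.6j, -0.3 - 3.6j, -3.3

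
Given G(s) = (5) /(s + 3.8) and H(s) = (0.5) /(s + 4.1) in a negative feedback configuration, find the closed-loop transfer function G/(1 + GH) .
Closed-loop T = G/(1+GH).
Numerator: G_num * H_den = 5*s + 20.5.
Denominator: G_den * H_den + G_num * H_num = (s^2 + 7.9*s + 15.58) + (2.5) = s^2 + 7.9*s + 18.08.
T(s) = (5*s + 20.5)/(s^2 + 7.9*s + 18.08)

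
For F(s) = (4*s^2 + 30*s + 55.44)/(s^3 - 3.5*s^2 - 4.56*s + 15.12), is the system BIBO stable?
Denominator: s^3 - 3.5*s^2 - 4.56*s + 15.12 = (s - 2)(s + 2.1)(s - 3.6). Poles: -2.1, 2, 3.6. All Re(p)<0: No (unstable)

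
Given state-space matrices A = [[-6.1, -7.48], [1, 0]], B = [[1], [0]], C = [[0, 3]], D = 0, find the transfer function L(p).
L(p) = C(pI - A)⁻¹B + D.
Characteristic polynomial det(pI - A) = p^2 + 6.1*p + 7.48.
Numerator from C·adj(pI-A)·B + D·det(pI-A) = 3.
L(p) = (3)/(p^2 + 6.1*p + 7.48)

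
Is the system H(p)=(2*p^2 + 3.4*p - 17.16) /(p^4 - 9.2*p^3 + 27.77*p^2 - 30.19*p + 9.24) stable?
Denominator: p^4 - 9.2*p^3 + 27.77*p^2 - 30.19*p + 9.24 = (p - 1.4)(p - 4)(p - 0.5)(p - 3.3). Poles: 0.5, 1.4, 3.3, 4. All Re(p)<0: No (unstable)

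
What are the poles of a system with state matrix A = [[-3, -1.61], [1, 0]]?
Eigenvalues solve det(λI - A) = 0.
Characteristic polynomial: λ^2 + 3*λ + 1.61 = 0.
Factor: (λ + 0.7)(λ + 2.3) = 0.
Roots: -0.7, -2.3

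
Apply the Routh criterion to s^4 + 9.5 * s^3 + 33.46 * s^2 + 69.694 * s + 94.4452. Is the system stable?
Routh array:
s^4: [1, 33.46, 94.4452]; s^3: [9.5, 69.694]; s^2: [26.1238, 94.4452]; s^1: [35.3487]; s^0: [94.4452]
First column: [1, 9.5, 26.1238, 35.3487, 94.4452]. Sign changes = 0.
Yes, stable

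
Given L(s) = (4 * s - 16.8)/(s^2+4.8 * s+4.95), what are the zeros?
Set numerator = 0: 4*s - 16.8 = 0 → Zeros: 4.2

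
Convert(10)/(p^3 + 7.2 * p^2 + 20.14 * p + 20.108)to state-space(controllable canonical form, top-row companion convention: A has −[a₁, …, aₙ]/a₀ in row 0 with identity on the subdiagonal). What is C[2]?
Reachable canonical form: C = numerator coefficients (right-aligned, zero-padded to length n).
num = 10, C = [[0, 0, 10]].
C[2] = 10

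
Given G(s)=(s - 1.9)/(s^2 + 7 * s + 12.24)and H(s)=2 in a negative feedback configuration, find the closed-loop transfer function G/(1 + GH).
Closed-loop T = G/(1+GH).
Numerator: G_num * H_den = s - 1.9.
Denominator: G_den * H_den + G_num * H_num = (s^2 + 7*s + 12.24) + (2*s - 3.8) = s^2 + 9*s + 8.44.
T(s) = (s - 1.9)/(s^2 + 9*s + 8.44)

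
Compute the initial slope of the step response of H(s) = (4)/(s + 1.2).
IVT: y'(0⁺) = lim_{s→∞} s²·Y(s) = lim_{s→∞} s·H(s).
deg(num) = 0, deg(den) = 1, relative degree = 1, so s·H(s) → (leading num)/(leading den) = 4/1 = 4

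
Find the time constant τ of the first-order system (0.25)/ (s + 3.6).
First-order system: τ = -1/pole. Pole = -3.6. τ = -1/(-3.6) = 0.2778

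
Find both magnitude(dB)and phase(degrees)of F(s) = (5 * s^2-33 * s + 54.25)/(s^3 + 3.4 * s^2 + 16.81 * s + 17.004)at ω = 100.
Substitute s = j*100: F(j100) = 0.00500279 - 0.0498596j.
|F| = 20*log₁₀(sqrt(Re²+Im²)) = -26.00 dB.
∠F = atan2(Im, Re) = -84.27° (principal value).
Summing the individual angle contributions Σ∠(j100 − zᵢ) − Σ∠(j100 − pₖ) over the 2 zero(s) and 3 pole(s), each followed continuously from ω = 0 (DC phase referenced to (−180°, 180°]), gives -444.27°, i.e. the principal value - 360°. Continuous Bode phase = -444.27°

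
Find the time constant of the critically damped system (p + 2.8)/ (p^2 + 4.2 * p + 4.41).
Critically damped (ζ = 1): repeated real pole at -2.1, -2.1. τ = -1/pole = 0.4762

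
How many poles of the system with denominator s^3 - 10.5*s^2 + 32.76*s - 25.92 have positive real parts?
s^3 - 10.5*s^2 + 32.76*s - 25.92 = (s - 4.5)(s - 4.8)(s - 1.2). Poles: 1.2, 4.5, 4.8. RHP poles (Re>0): 3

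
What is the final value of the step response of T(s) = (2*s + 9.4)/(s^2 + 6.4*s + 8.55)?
FVT: lim_{t→∞} y(t) = lim_{s→0} s*Y(s) where Y(s) = T(s)/s.
= lim_{s→0} T(s) = T(0) = num(0)/den(0) = 9.4/8.55 = 1.099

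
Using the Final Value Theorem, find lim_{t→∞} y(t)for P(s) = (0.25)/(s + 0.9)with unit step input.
FVT: lim_{t→∞} y(t) = lim_{s→0} s*Y(s) where Y(s) = P(s)/s.
= lim_{s→0} P(s) = P(0) = num(0)/den(0) = 0.25/0.9 = 0.2778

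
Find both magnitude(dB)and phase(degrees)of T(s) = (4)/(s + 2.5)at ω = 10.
Substitute s = j*10: T(j10) = 0.0941176 - 0.376471j.
|T| = 20*log₁₀(sqrt(Re²+Im²)) = -8.22 dB.
∠T = atan2(Im, Re) = -75.96°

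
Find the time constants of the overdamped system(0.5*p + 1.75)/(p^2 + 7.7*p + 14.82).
Overdamped: real poles at -3.9, -3.8. τ = -1/pole → τ₁ = 0.2564, τ₂ = 0.2632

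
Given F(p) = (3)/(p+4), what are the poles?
Set denominator = 0: p + 4 = 0 → Poles: -4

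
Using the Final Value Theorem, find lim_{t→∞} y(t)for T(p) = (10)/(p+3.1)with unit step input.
FVT: lim_{t→∞} y(t) = lim_{p→0} p*Y(p) where Y(p) = T(p)/p.
= lim_{p→0} T(p) = T(0) = num(0)/den(0) = 10/3.1 = 3.226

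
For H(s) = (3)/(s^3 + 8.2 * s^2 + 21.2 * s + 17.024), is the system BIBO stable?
Denominator: s^3 + 8.2*s^2 + 21.2*s + 17.024 = (s + 1.6)(s + 3.8)(s + 2.8). Poles: -1.6, -2.8, -3.8. All Re(p)<0: Yes (stable)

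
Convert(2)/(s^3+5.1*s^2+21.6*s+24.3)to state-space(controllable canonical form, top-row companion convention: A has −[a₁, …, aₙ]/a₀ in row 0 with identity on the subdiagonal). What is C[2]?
Reachable canonical form: C = numerator coefficients (right-aligned, zero-padded to length n).
num = 2, C = [[0, 0, 2]].
C[2] = 2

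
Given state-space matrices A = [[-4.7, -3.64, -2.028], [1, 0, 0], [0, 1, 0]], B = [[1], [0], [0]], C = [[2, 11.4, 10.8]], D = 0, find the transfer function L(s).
L(s) = C(sI - A)⁻¹B + D.
Characteristic polynomial det(sI - A) = s^3 + 4.7*s^2 + 3.64*s + 2.028.
Numerator from C·adj(sI-A)·B + D·det(sI-A) = 2*s^2 + 11.4*s + 10.8.
L(s) = (2*s^2 + 11.4*s + 10.8)/(s^3 + 4.7*s^2 + 3.64*s + 2.028)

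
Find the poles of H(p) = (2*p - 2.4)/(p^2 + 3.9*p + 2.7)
Set denominator = 0: p^2 + 3.9*p + 2.7 = (p + 3)(p + 0.9) = 0 → Poles: -0.9, -3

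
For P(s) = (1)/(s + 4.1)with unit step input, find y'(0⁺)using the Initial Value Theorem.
IVT: y'(0⁺) = lim_{s→∞} s²·Y(s) = lim_{s→∞} s·P(s).
deg(num) = 0, deg(den) = 1, relative degree = 1, so s·P(s) → (leading num)/(leading den) = 1/1 = 1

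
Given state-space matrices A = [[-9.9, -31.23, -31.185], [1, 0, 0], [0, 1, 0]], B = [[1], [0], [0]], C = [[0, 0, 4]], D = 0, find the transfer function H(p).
H(p) = C(pI - A)⁻¹B + D.
Characteristic polynomial det(pI - A) = p^3 + 9.9*p^2 + 31.23*p + 31.185.
Numerator from C·adj(pI-A)·B + D·det(pI-A) = 4.
H(p) = (4)/(p^3 + 9.9*p^2 + 31.23*p + 31.185)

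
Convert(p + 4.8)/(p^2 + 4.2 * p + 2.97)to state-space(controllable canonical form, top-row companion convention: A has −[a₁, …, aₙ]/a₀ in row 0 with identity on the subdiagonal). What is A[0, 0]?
Reachable canonical form for den = p^2 + 4.2*p + 2.97: top row of A = -[a₁,a₂,...,aₙ]/a₀, ones on the subdiagonal, zeros elsewhere.
A = [[-4.2, -2.97], [1, 0]].
A[0,0] = -4.2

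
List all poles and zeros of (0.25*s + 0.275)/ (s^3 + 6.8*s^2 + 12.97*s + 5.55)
Set denominator = 0: s^3 + 6.8*s^2 + 12.97*s + 5.55 = (s + 0.6)(s + 3.7)(s + 2.5) = 0 → Poles: -0.6, -2.5, -3.7
Set numerator = 0: 0.25*s + 0.275 = 0 → Zeros: -1.1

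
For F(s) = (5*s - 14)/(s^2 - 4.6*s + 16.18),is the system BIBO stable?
Denominator: s^2 - 4.6*s + 16.18. Poles: 2.3 + 3.3j, 2.3 - 3.3j. All Re(p)<0: No (unstable)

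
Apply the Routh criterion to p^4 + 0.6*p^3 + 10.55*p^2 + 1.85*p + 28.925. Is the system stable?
Routh array:
p^4: [1, 10.55, 28.925]; p^3: [0.6, 1.85]; p^2: [7.46667, 28.925]; p^1: [-0.47433]; p^0: [28.925]
First column: [1, 0.6, 7.46667, -0.47433, 28.925]. Sign changes = 2.
No, unstable (2 RHP root(s))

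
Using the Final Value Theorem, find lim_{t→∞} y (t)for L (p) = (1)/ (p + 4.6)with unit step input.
FVT: lim_{t→∞} y(t) = lim_{p→0} p*Y(p) where Y(p) = L(p)/p.
= lim_{p→0} L(p) = L(0) = num(0)/den(0) = 1/4.6 = 0.2174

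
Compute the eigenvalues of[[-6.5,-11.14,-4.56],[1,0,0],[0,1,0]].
Eigenvalues solve det(λI - A) = 0.
Characteristic polynomial: λ^3 + 6.5*λ^2 + 11.14*λ + 4.56 = 0.
Factor: (λ + 4)(λ + 1.9)(λ + 0.6) = 0.
Roots: -0.6, -1.9, -4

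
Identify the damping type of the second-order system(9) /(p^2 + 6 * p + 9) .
Standard form: ωn²/(p²+2ζωn·p+ωn²) gives ωn=3, ζ=1.
Critically damped (ζ = 1)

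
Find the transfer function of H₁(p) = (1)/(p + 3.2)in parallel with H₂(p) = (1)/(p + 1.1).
Parallel: H = H₁ + H₂ = (n₁·d₂ + n₂·d₁)/(d₁·d₂).
n₁·d₂ = p + 1.1. n₂·d₁ = p + 3.2. Sum = 2*p + 4.3. d₁·d₂ = p^2 + 4.3*p + 3.52.
H(p) = (2*p + 4.3)/(p^2 + 4.3*p + 3.52)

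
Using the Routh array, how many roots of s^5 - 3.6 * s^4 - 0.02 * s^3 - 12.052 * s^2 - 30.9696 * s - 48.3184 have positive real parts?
Routh array:
s^5: [1, -0.02, -30.9696]; s^4: [-3.6, -12.052, -48.3184]; s^3: [-3.36778, -44.3914]; s^2: [35.4003, -48.3184]; s^1: [-48.9881]; s^0: [-48.3184]
First column: [1, -3.6, -3.36778, 35.4003, -48.9881, -48.3184]. Sign changes = RHP roots = 3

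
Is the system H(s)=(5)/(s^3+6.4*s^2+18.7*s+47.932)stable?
Denominator: s^3 + 6.4*s^2 + 18.7*s + 47.932 = (s + 4.6)(s^2 + 1.8*s + 10.42). Poles: -0.9 + 3.1j, -0.9 - 3.1j, -4.6. All Re(p)<0: Yes (stable)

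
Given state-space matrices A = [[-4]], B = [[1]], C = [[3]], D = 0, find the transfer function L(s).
L(s) = C(sI - A)⁻¹B + D.
Characteristic polynomial det(sI - A) = s + 4.
Numerator from C·adj(sI-A)·B + D·det(sI-A) = 3.
L(s) = (3)/(s + 4)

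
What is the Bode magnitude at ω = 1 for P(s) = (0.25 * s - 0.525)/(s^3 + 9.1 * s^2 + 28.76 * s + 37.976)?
Substitute s = j*1: P(j1) = -0.00512322 + 0.0135829j.
|P(j1)| = sqrt(Re² + Im²) = 0.01452.
20*log₁₀(0.01452) = -36.76 dB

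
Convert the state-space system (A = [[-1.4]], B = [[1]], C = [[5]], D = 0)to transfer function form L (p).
L(p) = C(pI - A)⁻¹B + D.
Characteristic polynomial det(pI - A) = p + 1.4.
Numerator from C·adj(pI-A)·B + D·det(pI-A) = 5.
L(p) = (5)/(p + 1.4)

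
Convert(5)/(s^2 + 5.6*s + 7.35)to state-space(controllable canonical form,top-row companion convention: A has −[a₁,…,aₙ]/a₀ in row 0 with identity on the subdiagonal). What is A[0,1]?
Reachable canonical form for den = s^2 + 5.6*s + 7.35: top row of A = -[a₁,a₂,...,aₙ]/a₀, ones on the subdiagonal, zeros elsewhere.
A = [[-5.6, -7.35], [1, 0]].
A[0,1] = -7.35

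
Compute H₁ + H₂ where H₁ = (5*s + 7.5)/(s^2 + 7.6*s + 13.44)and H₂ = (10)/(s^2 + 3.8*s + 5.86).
Parallel: H = H₁ + H₂ = (n₁·d₂ + n₂·d₁)/(d₁·d₂).
n₁·d₂ = 5*s^3 + 26.5*s^2 + 57.8*s + 43.95. n₂·d₁ = 10*s^2 + 76*s + 134.4. Sum = 5*s^3 + 36.5*s^2 + 133.8*s + 178.35. d₁·d₂ = s^4 + 11.4*s^3 + 48.18*s^2 + 95.608*s + 78.7584.
H(s) = (5*s^3 + 36.5*s^2 + 133.8*s + 178.35)/(s^4 + 11.4*s^3 + 48.18*s^2 + 95.608*s + 78.7584)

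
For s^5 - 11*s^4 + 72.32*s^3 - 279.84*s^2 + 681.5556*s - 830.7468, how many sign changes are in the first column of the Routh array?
Routh array:
s^5: [1, 72.32, 681.5556]; s^4: [-11, -279.84, -830.7468]; s^3: [46.88, 606.033]; s^2: [-137.639, -830.7468]; s^1: [323.081]; s^0: [-830.7468]
First column: [1, -11, 46.88, -137.639, 323.081, -830.7468]. Sign changes = 5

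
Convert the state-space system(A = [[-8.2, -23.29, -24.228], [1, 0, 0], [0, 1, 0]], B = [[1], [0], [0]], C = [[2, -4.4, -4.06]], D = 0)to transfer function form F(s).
F(s) = C(sI - A)⁻¹B + D.
Characteristic polynomial det(sI - A) = s^3 + 8.2*s^2 + 23.29*s + 24.228.
Numerator from C·adj(sI-A)·B + D·det(sI-A) = 2*s^2 - 4.4*s - 4.06.
F(s) = (2*s^2 - 4.4*s - 4.06)/(s^3 + 8.2*s^2 + 23.29*s + 24.228)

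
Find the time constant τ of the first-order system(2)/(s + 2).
First-order system: τ = -1/pole. Pole = -2. τ = -1/(-2) = 0.5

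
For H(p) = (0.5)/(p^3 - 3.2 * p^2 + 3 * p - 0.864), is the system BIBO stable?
Denominator: p^3 - 3.2*p^2 + 3*p - 0.864 = (p - 0.8)(p - 1.8)(p - 0.6). Poles: 0.6, 0.8, 1.8. All Re(p)<0: No (unstable)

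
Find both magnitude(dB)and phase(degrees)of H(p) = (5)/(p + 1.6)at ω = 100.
Substitute p = j*100: H(j100) = 0.000799795 - 0.0499872j.
|H| = 20*log₁₀(sqrt(Re²+Im²)) = -26.02 dB.
∠H = atan2(Im, Re) = -89.08°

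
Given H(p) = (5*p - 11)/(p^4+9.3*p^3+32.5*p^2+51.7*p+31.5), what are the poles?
Set denominator = 0: p^4 + 9.3*p^3 + 32.5*p^2 + 51.7*p + 31.5 = (p + 3.5)(p + 1.8)(p^2 + 4*p + 5) = 0 → Poles: -1.8, -2 + 1j, -2 - 1j, -3.5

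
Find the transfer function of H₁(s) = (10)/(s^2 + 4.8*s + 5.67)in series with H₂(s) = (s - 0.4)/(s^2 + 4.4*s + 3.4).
Series: H = H₁ · H₂ = (n₁·n₂)/(d₁·d₂).
Num: n₁·n₂ = 10*s - 4. Den: d₁·d₂ = s^4 + 9.2*s^3 + 30.19*s^2 + 41.268*s + 19.278.
H(s) = (10*s - 4)/(s^4 + 9.2*s^3 + 30.19*s^2 + 41.268*s + 19.278)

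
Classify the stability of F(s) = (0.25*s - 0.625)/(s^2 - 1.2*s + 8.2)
Denominator: s^2 - 1.2*s + 8.2. Poles: 0.6 + 2.8j, 0.6 - 2.8j. Unstable (2 pole(s) in RHP)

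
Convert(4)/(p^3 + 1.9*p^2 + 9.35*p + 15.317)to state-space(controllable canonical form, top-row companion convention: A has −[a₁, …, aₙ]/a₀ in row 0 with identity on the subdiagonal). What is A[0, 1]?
Reachable canonical form for den = p^3 + 1.9*p^2 + 9.35*p + 15.317: top row of A = -[a₁,a₂,...,aₙ]/a₀, ones on the subdiagonal, zeros elsewhere.
A = [[-1.9, -9.35, -15.317], [1, 0, 0], [0, 1, 0]].
A[0,1] = -9.35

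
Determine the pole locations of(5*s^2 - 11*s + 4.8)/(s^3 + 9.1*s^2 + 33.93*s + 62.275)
Set denominator = 0: s^3 + 9.1*s^2 + 33.93*s + 62.275 = (s + 4.7)(s^2 + 4.4*s + 13.25) = 0 → Poles: -2.2 + 2.9j, -2.2 - 2.9j, -4.7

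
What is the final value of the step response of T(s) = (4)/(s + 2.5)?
FVT: lim_{t→∞} y(t) = lim_{s→0} s*Y(s) where Y(s) = T(s)/s.
= lim_{s→0} T(s) = T(0) = num(0)/den(0) = 4/2.5 = 1.6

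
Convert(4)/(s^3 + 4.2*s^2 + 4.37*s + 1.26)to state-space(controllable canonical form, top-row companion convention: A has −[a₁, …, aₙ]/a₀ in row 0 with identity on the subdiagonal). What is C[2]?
Reachable canonical form: C = numerator coefficients (right-aligned, zero-padded to length n).
num = 4, C = [[0, 0, 4]].
C[2] = 4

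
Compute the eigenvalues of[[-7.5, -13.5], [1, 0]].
Eigenvalues solve det(λI - A) = 0.
Characteristic polynomial: λ^2 + 7.5*λ + 13.5 = 0.
Factor: (λ + 3)(λ + 4.5) = 0.
Roots: -3, -4.5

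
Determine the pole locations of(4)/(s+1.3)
Set denominator = 0: s + 1.3 = 0 → Poles: -1.3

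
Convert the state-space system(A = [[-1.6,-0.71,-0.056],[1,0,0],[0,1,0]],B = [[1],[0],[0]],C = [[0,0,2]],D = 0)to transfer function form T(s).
T(s) = C(sI - A)⁻¹B + D.
Characteristic polynomial det(sI - A) = s^3 + 1.6*s^2 + 0.71*s + 0.056.
Numerator from C·adj(sI-A)·B + D·det(sI-A) = 2.
T(s) = (2)/(s^3 + 1.6*s^2 + 0.71*s + 0.056)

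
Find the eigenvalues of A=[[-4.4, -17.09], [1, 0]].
Eigenvalues solve det(λI - A) = 0.
Characteristic polynomial: λ^2 + 4.4*λ + 17.09 = 0.
Roots: -2.2 + 3.5j, -2.2 - 3.5j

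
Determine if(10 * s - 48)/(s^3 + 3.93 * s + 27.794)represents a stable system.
Denominator: s^3 + 3.93*s + 27.794 = (s + 2.6)(s^2 - 2.6*s + 10.69). Poles: -2.6, 1.3 + 3j, 1.3 - 3j. All Re(p)<0: No (unstable)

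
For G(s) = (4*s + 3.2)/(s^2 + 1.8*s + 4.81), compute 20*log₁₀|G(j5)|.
Substitute s = j*5: G(j5) = 0.236151 - 0.885321j.
|G(j5)| = sqrt(Re² + Im²) = 0.9163.
20*log₁₀(0.9163) = -0.76 dB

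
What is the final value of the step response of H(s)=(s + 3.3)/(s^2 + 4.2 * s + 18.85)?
FVT: lim_{t→∞} y(t) = lim_{s→0} s*Y(s) where Y(s) = H(s)/s.
= lim_{s→0} H(s) = H(0) = num(0)/den(0) = 3.3/18.85 = 0.1751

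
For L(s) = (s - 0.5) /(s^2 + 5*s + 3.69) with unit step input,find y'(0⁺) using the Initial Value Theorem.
IVT: y'(0⁺) = lim_{s→∞} s²·Y(s) = lim_{s→∞} s·L(s).
deg(num) = 1, deg(den) = 2, relative degree = 1, so s·L(s) → (leading num)/(leading den) = 1/1 = 1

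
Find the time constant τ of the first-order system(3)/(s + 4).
First-order system: τ = -1/pole. Pole = -4. τ = -1/(-4) = 0.25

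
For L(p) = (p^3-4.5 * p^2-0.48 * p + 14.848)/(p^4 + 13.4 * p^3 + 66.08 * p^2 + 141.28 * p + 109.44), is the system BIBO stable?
Denominator: p^4 + 13.4*p^3 + 66.08*p^2 + 141.28*p + 109.44 = (p + 2)(p + 3.8)(p + 3.6)(p + 4). Poles: -2, -3.6, -3.8, -4. All Re(p)<0: Yes (stable)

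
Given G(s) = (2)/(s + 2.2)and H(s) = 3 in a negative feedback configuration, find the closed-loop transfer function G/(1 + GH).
Closed-loop T = G/(1+GH).
Numerator: G_num * H_den = 2.
Denominator: G_den * H_den + G_num * H_num = (s + 2.2) + (6) = s + 8.2.
T(s) = (2)/(s + 8.2)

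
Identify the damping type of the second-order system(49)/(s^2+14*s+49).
Standard form: ωn²/(s²+2ζωn·s+ωn²) gives ωn=7, ζ=1.
Critically damped (ζ = 1)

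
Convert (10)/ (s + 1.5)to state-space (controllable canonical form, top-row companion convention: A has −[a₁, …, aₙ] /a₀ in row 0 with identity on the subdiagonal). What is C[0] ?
Reachable canonical form: C = numerator coefficients (right-aligned, zero-padded to length n).
num = 10, C = [[10]].
C[0] = 10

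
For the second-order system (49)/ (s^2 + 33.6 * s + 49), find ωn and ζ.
Standard form: ωn²/(s²+2ζωn·s+ωn²).
const=49=ωn² → ωn=7, s coeff=33.6=2ζωn → ζ=2.4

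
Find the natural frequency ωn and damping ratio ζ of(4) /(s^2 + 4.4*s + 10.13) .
Underdamped: complex pole -2.2 + 2.3j. ωn = |pole| = 3.183, ζ = -Re(pole)/ωn = 0.6912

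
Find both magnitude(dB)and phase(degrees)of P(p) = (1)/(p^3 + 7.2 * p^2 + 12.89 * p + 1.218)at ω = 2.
Substitute p = j*2: P(j2) = -0.0256125 - 0.0165104j.
|P| = 20*log₁₀(sqrt(Re²+Im²)) = -30.32 dB.
∠P = atan2(Im, Re) = -147.19°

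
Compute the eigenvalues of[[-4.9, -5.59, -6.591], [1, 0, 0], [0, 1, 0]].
Eigenvalues solve det(λI - A) = 0.
Characteristic polynomial: λ^3 + 4.9*λ^2 + 5.59*λ + 6.591 = 0.
Factor: (λ + 3.9)(λ^2 + λ + 1.69) = 0.
Roots: -0.5 + 1.2j, -0.5 - 1.2j, -3.9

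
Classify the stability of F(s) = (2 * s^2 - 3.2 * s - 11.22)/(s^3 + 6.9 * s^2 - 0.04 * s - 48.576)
Denominator: s^3 + 6.9*s^2 - 0.04*s - 48.576 = (s - 2.3)(s + 4.4)(s + 4.8). Poles: -4.4, -4.8, 2.3. Unstable (1 pole(s) in RHP)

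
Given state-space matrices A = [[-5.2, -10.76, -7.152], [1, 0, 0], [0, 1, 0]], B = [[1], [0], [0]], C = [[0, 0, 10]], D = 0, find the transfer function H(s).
H(s) = C(sI - A)⁻¹B + D.
Characteristic polynomial det(sI - A) = s^3 + 5.2*s^2 + 10.76*s + 7.152.
Numerator from C·adj(sI-A)·B + D·det(sI-A) = 10.
H(s) = (10)/(s^3 + 5.2*s^2 + 10.76*s + 7.152)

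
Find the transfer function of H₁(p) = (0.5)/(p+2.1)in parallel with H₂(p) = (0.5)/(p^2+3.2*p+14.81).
Parallel: H = H₁ + H₂ = (n₁·d₂ + n₂·d₁)/(d₁·d₂).
n₁·d₂ = 0.5*p^2 + 1.6*p + 7.405. n₂·d₁ = 0.5*p + 1.05. Sum = 0.5*p^2 + 2.1*p + 8.455. d₁·d₂ = p^3 + 5.3*p^2 + 21.53*p + 31.101.
H(p) = (0.5*p^2 + 2.1*p + 8.455)/(p^3 + 5.3*p^2 + 21.53*p + 31.101)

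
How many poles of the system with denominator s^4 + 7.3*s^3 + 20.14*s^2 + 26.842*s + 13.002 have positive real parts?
s^4 + 7.3*s^3 + 20.14*s^2 + 26.842*s + 13.002 = (s + 1)(s + 3.3)(s^2 + 3*s + 3.94). Poles: -1, -1.5 + 1.3j, -1.5 - 1.3j, -3.3. RHP poles (Re>0): 0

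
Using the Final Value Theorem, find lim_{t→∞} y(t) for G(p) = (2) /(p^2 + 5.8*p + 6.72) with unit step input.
FVT: lim_{t→∞} y(t) = lim_{p→0} p*Y(p) where Y(p) = G(p)/p.
= lim_{p→0} G(p) = G(0) = num(0)/den(0) = 2/6.72 = 0.2976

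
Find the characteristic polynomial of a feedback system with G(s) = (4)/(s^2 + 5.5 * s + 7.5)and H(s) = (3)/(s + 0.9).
Characteristic poly = G_den * H_den + G_num * H_num = (s^3 + 6.4*s^2 + 12.45*s + 6.75) + (12) = s^3 + 6.4*s^2 + 12.45*s + 18.75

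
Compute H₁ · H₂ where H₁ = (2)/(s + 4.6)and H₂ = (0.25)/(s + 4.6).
Series: H = H₁ · H₂ = (n₁·n₂)/(d₁·d₂).
Num: n₁·n₂ = 0.5. Den: d₁·d₂ = s^2 + 9.2*s + 21.16.
H(s) = (0.5)/(s^2 + 9.2*s + 21.16)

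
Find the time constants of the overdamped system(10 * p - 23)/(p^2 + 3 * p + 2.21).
Overdamped: real poles at -1.7, -1.3. τ = -1/pole → τ₁ = 0.5882, τ₂ = 0.7692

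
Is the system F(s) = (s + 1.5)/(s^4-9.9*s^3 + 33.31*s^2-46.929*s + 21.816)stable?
Denominator: s^4 - 9.9*s^3 + 33.31*s^2 - 46.929*s + 21.816 = (s - 4.8)(s - 0.9)(s^2 - 4.2*s + 5.05). Poles: 0.9, 2.1 + 0.8j, 2.1 - 0.8j, 4.8. All Re(p)<0: No (unstable)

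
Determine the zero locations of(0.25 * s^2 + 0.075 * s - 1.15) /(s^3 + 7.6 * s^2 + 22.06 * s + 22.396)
Set numerator = 0: 0.25*s^2 + 0.075*s - 1.15 = 0.25*(s - 2)(s + 2.3) = 0 → Zeros: -2.3, 2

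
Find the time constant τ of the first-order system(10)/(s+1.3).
First-order system: τ = -1/pole. Pole = -1.3. τ = -1/(-1.3) = 0.7692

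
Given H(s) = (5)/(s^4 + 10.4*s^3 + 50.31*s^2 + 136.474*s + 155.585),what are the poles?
Set denominator = 0: s^4 + 10.4*s^3 + 50.31*s^2 + 136.474*s + 155.585 = (s + 2.9)(s + 3.7)(s^2 + 3.8*s + 14.5) = 0 → Poles: -1.9 + 3.3j, -1.9 - 3.3j, -2.9, -3.7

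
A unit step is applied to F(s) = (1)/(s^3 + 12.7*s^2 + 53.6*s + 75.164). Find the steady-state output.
FVT: lim_{t→∞} y(t) = lim_{s→0} s*Y(s) where Y(s) = F(s)/s.
= lim_{s→0} F(s) = F(0) = num(0)/den(0) = 1/75.164 = 0.0133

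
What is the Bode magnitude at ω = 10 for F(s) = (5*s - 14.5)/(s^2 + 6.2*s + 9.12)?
Substitute s = j*10: F(j10) = 0.365008 - 0.301161j.
|F(j10)| = sqrt(Re² + Im²) = 0.4732.
20*log₁₀(0.4732) = -6.50 dB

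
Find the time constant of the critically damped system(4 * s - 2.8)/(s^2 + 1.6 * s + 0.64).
Critically damped (ζ = 1): repeated real pole at -0.8, -0.8. τ = -1/pole = 1.25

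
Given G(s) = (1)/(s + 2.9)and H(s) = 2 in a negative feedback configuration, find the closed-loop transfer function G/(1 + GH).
Closed-loop T = G/(1+GH).
Numerator: G_num * H_den = 1.
Denominator: G_den * H_den + G_num * H_num = (s + 2.9) + (2) = s + 4.9.
T(s) = (1)/(s + 4.9)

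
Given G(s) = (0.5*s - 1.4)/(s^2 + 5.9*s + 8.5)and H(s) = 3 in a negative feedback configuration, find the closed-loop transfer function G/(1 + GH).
Closed-loop T = G/(1+GH).
Numerator: G_num * H_den = 0.5*s - 1.4.
Denominator: G_den * H_den + G_num * H_num = (s^2 + 5.9*s + 8.5) + (1.5*s - 4.2) = s^2 + 7.4*s + 4.3.
T(s) = (0.5*s - 1.4)/(s^2 + 7.4*s + 4.3)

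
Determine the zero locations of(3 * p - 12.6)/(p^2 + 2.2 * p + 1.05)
Set numerator = 0: 3*p - 12.6 = 0 → Zeros: 4.2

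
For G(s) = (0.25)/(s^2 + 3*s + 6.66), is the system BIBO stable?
Denominator: s^2 + 3*s + 6.66. Poles: -1.5 + 2.1j, -1.5 - 2.1j. All Re(p)<0: Yes (stable)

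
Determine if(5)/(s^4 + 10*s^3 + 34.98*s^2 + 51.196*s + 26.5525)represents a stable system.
Denominator: s^4 + 10*s^3 + 34.98*s^2 + 51.196*s + 26.5525 = (s + 1.9)(s + 4.3)(s + 2.5)(s + 1.3). Poles: -1.3, -1.9, -2.5, -4.3. All Re(p)<0: Yes (stable)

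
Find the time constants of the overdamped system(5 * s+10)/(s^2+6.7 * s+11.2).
Overdamped: real poles at -3.5, -3.2. τ = -1/pole → τ₁ = 0.2857, τ₂ = 0.3125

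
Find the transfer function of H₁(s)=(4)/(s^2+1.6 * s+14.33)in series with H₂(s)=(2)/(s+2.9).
Series: H = H₁ · H₂ = (n₁·n₂)/(d₁·d₂).
Num: n₁·n₂ = 8. Den: d₁·d₂ = s^3 + 4.5*s^2 + 18.97*s + 41.557.
H(s) = (8)/(s^3 + 4.5*s^2 + 18.97*s + 41.557)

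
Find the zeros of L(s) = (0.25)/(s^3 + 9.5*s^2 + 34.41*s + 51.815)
Numerator is a nonzero constant (0.25) → Zeros: none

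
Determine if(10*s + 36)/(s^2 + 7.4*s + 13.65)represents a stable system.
Denominator: s^2 + 7.4*s + 13.65 = (s + 3.5)(s + 3.9). Poles: -3.5, -3.9. All Re(p)<0: Yes (stable)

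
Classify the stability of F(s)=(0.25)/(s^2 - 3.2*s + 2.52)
Denominator: s^2 - 3.2*s + 2.52 = (s - 1.8)(s - 1.4). Poles: 1.4, 1.8. Unstable (2 pole(s) in RHP)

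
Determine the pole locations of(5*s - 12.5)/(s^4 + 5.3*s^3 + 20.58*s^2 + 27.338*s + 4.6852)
Set denominator = 0: s^4 + 5.3*s^3 + 20.58*s^2 + 27.338*s + 4.6852 = (s + 0.2)(s + 1.7)(s^2 + 3.4*s + 13.78) = 0 → Poles: -0.2, -1.7, -1.7 + 3.3j, -1.7 - 3.3j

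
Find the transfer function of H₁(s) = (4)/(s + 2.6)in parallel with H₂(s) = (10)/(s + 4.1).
Parallel: H = H₁ + H₂ = (n₁·d₂ + n₂·d₁)/(d₁·d₂).
n₁·d₂ = 4*s + 16.4. n₂·d₁ = 10*s + 26. Sum = 14*s + 42.4. d₁·d₂ = s^2 + 6.7*s + 10.66.
H(s) = (14*s + 42.4)/(s^2 + 6.7*s + 10.66)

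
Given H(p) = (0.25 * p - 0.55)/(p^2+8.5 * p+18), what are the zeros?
Set numerator = 0: 0.25*p - 0.55 = 0 → Zeros: 2.2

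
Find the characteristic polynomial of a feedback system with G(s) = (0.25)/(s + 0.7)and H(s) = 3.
Characteristic poly = G_den * H_den + G_num * H_num = (s + 0.7) + (0.75) = s + 1.45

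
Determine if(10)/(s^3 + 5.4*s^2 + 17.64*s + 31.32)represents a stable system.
Denominator: s^3 + 5.4*s^2 + 17.64*s + 31.32 = (s + 3)(s^2 + 2.4*s + 10.44). Poles: -1.2 + 3j, -1.2 - 3j, -3. All Re(p)<0: Yes (stable)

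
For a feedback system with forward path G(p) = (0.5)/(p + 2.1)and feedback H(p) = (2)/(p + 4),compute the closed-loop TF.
Closed-loop T = G/(1+GH).
Numerator: G_num * H_den = 0.5*p + 2.
Denominator: G_den * H_den + G_num * H_num = (p^2 + 6.1*p + 8.4) + (1) = p^2 + 6.1*p + 9.4.
T(p) = (0.5*p + 2)/(p^2 + 6.1*p + 9.4)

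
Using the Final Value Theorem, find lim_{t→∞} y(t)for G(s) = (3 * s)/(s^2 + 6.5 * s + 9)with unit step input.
FVT: lim_{t→∞} y(t) = lim_{s→0} s*Y(s) where Y(s) = G(s)/s.
= lim_{s→0} G(s) = G(0) = num(0)/den(0) = 0/9 = 0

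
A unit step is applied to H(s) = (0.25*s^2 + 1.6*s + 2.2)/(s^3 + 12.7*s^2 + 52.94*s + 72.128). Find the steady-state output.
FVT: lim_{t→∞} y(t) = lim_{s→0} s*Y(s) where Y(s) = H(s)/s.
= lim_{s→0} H(s) = H(0) = num(0)/den(0) = 2.2/72.128 = 0.0305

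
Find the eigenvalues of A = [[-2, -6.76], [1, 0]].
Eigenvalues solve det(λI - A) = 0.
Characteristic polynomial: λ^2 + 2*λ + 6.76 = 0.
Roots: -1 + 2.4j, -1 - 2.4j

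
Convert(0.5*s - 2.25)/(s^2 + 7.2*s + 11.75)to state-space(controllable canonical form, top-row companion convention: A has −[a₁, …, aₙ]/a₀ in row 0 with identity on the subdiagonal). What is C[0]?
Reachable canonical form: C = numerator coefficients (right-aligned, zero-padded to length n).
num = 0.5*s - 2.25, C = [[0.5, -2.25]].
C[0] = 0.5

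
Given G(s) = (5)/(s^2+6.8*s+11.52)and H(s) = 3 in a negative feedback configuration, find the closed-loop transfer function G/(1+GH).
Closed-loop T = G/(1+GH).
Numerator: G_num * H_den = 5.
Denominator: G_den * H_den + G_num * H_num = (s^2 + 6.8*s + 11.52) + (15) = s^2 + 6.8*s + 26.52.
T(s) = (5)/(s^2 + 6.8*s + 26.52)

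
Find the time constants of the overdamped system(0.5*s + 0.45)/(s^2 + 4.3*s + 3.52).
Overdamped: real poles at -3.2, -1.1. τ = -1/pole → τ₁ = 0.3125, τ₂ = 0.9091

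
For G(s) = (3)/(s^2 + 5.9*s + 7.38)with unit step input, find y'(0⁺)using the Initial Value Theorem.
IVT: y'(0⁺) = lim_{s→∞} s²·Y(s) = lim_{s→∞} s·G(s).
deg(num) = 0, deg(den) = 2, relative degree = 2 ≥ 2, so s·G(s) → 0. Initial slope = 0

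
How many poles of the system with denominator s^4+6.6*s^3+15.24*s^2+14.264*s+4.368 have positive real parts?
s^4 + 6.6*s^3 + 15.24*s^2 + 14.264*s + 4.368 = (s + 0.6)(s + 2.6)(s + 2)(s + 1.4). Poles: -0.6, -1.4, -2, -2.6. RHP poles (Re>0): 0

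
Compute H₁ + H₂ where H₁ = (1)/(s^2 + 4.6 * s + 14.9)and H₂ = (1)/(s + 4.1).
Parallel: H = H₁ + H₂ = (n₁·d₂ + n₂·d₁)/(d₁·d₂).
n₁·d₂ = s + 4.1. n₂·d₁ = s^2 + 4.6*s + 14.9. Sum = s^2 + 5.6*s + 19. d₁·d₂ = s^3 + 8.7*s^2 + 33.76*s + 61.09.
H(s) = (s^2 + 5.6*s + 19)/(s^3 + 8.7*s^2 + 33.76*s + 61.09)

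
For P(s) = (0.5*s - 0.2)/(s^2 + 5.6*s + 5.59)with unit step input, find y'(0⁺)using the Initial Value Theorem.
IVT: y'(0⁺) = lim_{s→∞} s²·Y(s) = lim_{s→∞} s·P(s).
deg(num) = 1, deg(den) = 2, relative degree = 1, so s·P(s) → (leading num)/(leading den) = 0.5/1 = 0.5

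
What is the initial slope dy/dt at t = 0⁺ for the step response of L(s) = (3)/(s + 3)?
IVT: y'(0⁺) = lim_{s→∞} s²·Y(s) = lim_{s→∞} s·L(s).
deg(num) = 0, deg(den) = 1, relative degree = 1, so s·L(s) → (leading num)/(leading den) = 3/1 = 3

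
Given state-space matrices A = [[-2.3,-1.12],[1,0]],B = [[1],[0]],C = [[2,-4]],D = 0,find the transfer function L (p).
L(p) = C(pI - A)⁻¹B + D.
Characteristic polynomial det(pI - A) = p^2 + 2.3*p + 1.12.
Numerator from C·adj(pI-A)·B + D·det(pI-A) = 2*p - 4.
L(p) = (2*p - 4)/(p^2 + 2.3*p + 1.12)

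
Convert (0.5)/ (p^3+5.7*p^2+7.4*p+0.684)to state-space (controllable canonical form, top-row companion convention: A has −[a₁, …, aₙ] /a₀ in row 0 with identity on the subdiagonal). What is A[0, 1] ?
Reachable canonical form for den = p^3 + 5.7*p^2 + 7.4*p + 0.684: top row of A = -[a₁,a₂,...,aₙ]/a₀, ones on the subdiagonal, zeros elsewhere.
A = [[-5.7, -7.4, -0.684], [1, 0, 0], [0, 1, 0]].
A[0,1] = -7.4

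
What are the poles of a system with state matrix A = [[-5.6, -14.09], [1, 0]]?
Eigenvalues solve det(λI - A) = 0.
Characteristic polynomial: λ^2 + 5.6*λ + 14.09 = 0.
Roots: -2.8 + 2.5j, -2.8 - 2.5j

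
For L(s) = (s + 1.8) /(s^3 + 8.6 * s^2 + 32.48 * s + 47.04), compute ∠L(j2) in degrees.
Substitute s = j*2: L(j2) = 0.0401479 - 0.0226919j.
∠L(j2) = atan2(Im, Re) = atan2(-0.0226919, 0.0401479) = -29.48°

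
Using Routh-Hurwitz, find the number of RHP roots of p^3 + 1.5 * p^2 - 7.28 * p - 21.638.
Routh array:
p^3: [1, -7.28]; p^2: [1.5, -21.638]; p^1: [7.14533]; p^0: [-21.638]
First column: [1, 1.5, 7.14533, -21.638]. Sign changes = RHP roots = 1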